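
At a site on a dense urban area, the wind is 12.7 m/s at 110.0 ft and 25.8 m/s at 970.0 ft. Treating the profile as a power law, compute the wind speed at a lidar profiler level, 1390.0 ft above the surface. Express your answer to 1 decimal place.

29.0 m/s

First find α: α = ln(V₂/V₁)/ln(z₂/z₁) = ln(25.8/12.7)/ln(970.0/110.0) = 0.70877/2.17682 = 0.3256
Extrapolate from 970.0 ft to 1390.0 ft: V₃ = 25.8 × (1390.0/970.0)^0.3256 = 25.8 × 1.1243 = 29.0063 m/s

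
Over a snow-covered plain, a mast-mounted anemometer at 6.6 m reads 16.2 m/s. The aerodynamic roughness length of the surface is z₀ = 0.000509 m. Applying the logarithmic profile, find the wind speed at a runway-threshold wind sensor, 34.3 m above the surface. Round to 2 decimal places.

19.02 m/s

Log law: V(z) ∝ ln(z/z₀), so V₂/V₁ = ln(z₂/z₀) / ln(z₁/z₀).
ln(34.3/0.000509) = 11.1182, ln(6.6/0.000509) = 9.4701
V₂ = 16.2 × 11.1182/9.4701 = 16.2 × 1.1740 = 19.0193 m/s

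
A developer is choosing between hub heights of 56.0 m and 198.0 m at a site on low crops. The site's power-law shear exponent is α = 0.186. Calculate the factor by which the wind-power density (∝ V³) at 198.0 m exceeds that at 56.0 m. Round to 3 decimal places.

2.023

Speed ratio: V_B/V_A = (z_B/z_A)^α = (198.0/56.0)^0.186 = (3.5357)^0.186 = 1.26479
Power-density ratio: P_B/P_A = (V_B/V_A)³ = (1.26479)³ = 2.02325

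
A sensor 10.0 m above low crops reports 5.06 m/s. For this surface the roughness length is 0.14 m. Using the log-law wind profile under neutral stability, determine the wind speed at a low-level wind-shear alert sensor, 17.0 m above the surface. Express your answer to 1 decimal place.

Log law: V(z) ∝ ln(z/z₀), so V₂/V₁ = ln(z₂/z₀) / ln(z₁/z₀).
ln(17.0/0.14) = 4.7993, ln(10.0/0.14) = 4.2687
V₂ = 5.06 × 4.7993/4.2687 = 5.06 × 1.1243 = 5.6890 m/s

5.7 m/s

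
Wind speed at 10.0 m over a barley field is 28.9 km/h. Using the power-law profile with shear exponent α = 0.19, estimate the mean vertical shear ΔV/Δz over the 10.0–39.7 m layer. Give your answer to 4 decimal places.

Power law: V₂ = V₁ · (z₂/z₁)^α = 28.9 × (3.9700)^0.19 = 37.5550 km/h
ΔV/Δz = (37.5550 − 28.9)/(39.7 − 10.0) = 8.6550/29.7000 = 0.29141 km/h/m

0.2914 km/h/m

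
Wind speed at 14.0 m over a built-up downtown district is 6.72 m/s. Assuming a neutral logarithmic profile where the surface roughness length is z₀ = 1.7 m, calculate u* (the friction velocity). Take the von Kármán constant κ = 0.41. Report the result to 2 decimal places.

Log law: V(z) = (u*/κ) · ln(z/z₀) ⇒ u* = κ · V / ln(z/z₀)
u* = 0.41 × 6.72 / ln(14.0/1.7) = 0.41 × 6.72 / 2.1084
   = 2.7552 / 2.1084 = 1.3068 m/s

u* ≈ 1.31 m/s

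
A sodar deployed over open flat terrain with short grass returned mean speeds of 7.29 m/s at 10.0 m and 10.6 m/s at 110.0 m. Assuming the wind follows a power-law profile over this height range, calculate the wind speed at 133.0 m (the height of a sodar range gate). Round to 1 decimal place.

First find α: α = ln(V₂/V₁)/ln(z₂/z₁) = ln(10.6/7.29)/ln(110.0/10.0) = 0.37435/2.39790 = 0.1561
Extrapolate from 110.0 m to 133.0 m: V₃ = 10.6 × (133.0/110.0)^0.1561 = 10.6 × 1.0301 = 10.9189 m/s

10.9 m/s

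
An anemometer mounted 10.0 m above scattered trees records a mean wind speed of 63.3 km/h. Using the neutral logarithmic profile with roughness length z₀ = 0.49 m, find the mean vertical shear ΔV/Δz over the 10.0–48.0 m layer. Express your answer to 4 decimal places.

Log law: V₂ = V₁ · ln(z₂/z₀)/ln(z₁/z₀) = 63.3 × 4.5846/3.0159 = 96.2229 km/h
ΔV/Δz = (96.2229 − 63.3)/(48.0 − 10.0) = 32.9229/38.0000 = 0.86639 km/h/m

0.8664 km/h/m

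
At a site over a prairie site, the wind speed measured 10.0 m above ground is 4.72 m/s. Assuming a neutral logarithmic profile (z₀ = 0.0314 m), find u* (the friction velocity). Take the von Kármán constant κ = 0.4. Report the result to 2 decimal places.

u* ≈ 0.33 m/s

Log law: V(z) = (u*/κ) · ln(z/z₀) ⇒ u* = κ · V / ln(z/z₀)
u* = 0.4 × 4.72 / ln(10.0/0.0314) = 0.4 × 4.72 / 5.7635
   = 1.8880 / 5.7635 = 0.3276 m/s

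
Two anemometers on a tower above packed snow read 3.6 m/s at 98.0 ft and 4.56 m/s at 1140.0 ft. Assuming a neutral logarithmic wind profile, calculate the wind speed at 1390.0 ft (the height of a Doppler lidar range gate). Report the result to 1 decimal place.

Log law: V ∝ ln(z/z₀). From the pair, with r = V₁/V₂ = 0.78947,
ln z₀ = (ln z₁ − r·ln z₂)/(1 − r) = (4.5850 − 0.78947×7.0388)/0.21053 = -4.6168 → z₀ = 0.009884 ft
V₃ = V₁ · ln(z₃/z₀)/ln(z₁/z₀) = 3.6 × 11.8539/9.2018 = 4.6376 m/s

4.6 m/s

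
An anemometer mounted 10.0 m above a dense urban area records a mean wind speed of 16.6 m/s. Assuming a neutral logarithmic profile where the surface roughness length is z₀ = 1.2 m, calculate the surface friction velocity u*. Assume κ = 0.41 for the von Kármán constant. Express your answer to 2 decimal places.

u* ≈ 3.21 m/s

Log law: V(z) = (u*/κ) · ln(z/z₀) ⇒ u* = κ · V / ln(z/z₀)
u* = 0.41 × 16.6 / ln(10.0/1.2) = 0.41 × 16.6 / 2.1203
   = 6.8060 / 2.1203 = 3.2100 m/s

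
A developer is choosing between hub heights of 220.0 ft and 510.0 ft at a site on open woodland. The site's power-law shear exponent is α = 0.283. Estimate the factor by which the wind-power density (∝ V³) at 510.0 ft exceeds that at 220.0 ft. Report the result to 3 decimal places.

2.042

Speed ratio: V_B/V_A = (z_B/z_A)^α = (510.0/220.0)^0.283 = (2.3182)^0.283 = 1.26864
Power-density ratio: P_B/P_A = (V_B/V_A)³ = (1.26864)³ = 2.04179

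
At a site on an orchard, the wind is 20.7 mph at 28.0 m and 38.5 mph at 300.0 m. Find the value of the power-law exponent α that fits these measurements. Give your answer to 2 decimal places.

Power law: V₂/V₁ = (z₂/z₁)^α ⇒ α = ln(V₂/V₁) / ln(z₂/z₁)
α = ln(38.5/20.7) / ln(300.0/28.0) = ln(1.8599) / ln(10.7143)
  = 0.62052 / 2.37158 = 0.26165

α ≈ 0.26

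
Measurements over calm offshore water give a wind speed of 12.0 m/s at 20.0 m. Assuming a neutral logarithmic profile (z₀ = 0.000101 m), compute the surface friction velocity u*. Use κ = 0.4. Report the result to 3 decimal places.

u* ≈ 0.394 m/s

Log law: V(z) = (u*/κ) · ln(z/z₀) ⇒ u* = κ · V / ln(z/z₀)
u* = 0.4 × 12.0 / ln(20.0/0.000101) = 0.4 × 12.0 / 12.1961
   = 4.8000 / 12.1961 = 0.3936 m/s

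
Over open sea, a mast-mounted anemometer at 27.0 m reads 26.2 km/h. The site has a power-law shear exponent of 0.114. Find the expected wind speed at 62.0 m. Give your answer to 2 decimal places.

28.80 km/h

Power-law profile: V₂ = V₁ · (z₂/z₁)^α
V₂ = 26.2 × (62.0/27.0)^0.114 = 26.2 × (2.2963)^0.114
    = 26.2 × 1.0994 = 28.8044 km/h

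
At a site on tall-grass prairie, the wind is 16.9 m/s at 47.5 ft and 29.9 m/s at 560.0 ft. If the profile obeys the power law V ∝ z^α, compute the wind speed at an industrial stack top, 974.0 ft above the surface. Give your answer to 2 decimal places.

First find α: α = ln(V₂/V₁)/ln(z₂/z₁) = ln(29.9/16.9)/ln(560.0/47.5) = 0.57054/2.46721 = 0.2313
Extrapolate from 560.0 ft to 974.0 ft: V₃ = 29.9 × (974.0/560.0)^0.2313 = 29.9 × 1.1365 = 33.9827 m/s

33.98 m/s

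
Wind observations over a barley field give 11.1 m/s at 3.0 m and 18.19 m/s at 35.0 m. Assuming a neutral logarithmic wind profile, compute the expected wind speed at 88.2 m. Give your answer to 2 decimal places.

Log law: V ∝ ln(z/z₀). From the pair, with r = V₁/V₂ = 0.61023,
ln z₀ = (ln z₁ − r·ln z₂)/(1 − r) = (1.0986 − 0.61023×3.5553)/0.38977 = -2.7476 → z₀ = 0.06408 m
V₃ = V₁ · ln(z₃/z₀)/ln(z₁/z₀) = 11.1 × 7.2272/3.8462 = 20.8574 m/s

20.86 m/s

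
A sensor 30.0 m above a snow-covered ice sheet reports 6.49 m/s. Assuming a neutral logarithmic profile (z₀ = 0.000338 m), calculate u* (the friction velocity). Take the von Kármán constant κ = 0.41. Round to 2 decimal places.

u* ≈ 0.23 m/s

Log law: V(z) = (u*/κ) · ln(z/z₀) ⇒ u* = κ · V / ln(z/z₀)
u* = 0.41 × 6.49 / ln(30.0/0.000338) = 0.41 × 6.49 / 11.3937
   = 2.6609 / 11.3937 = 0.2335 m/s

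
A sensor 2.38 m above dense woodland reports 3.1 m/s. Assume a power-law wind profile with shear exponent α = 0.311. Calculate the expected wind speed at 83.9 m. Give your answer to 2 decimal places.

Power-law profile: V₂ = V₁ · (z₂/z₁)^α
V₂ = 3.1 × (83.9/2.38)^0.311 = 3.1 × (35.2521)^0.311
    = 3.1 × 3.0281 = 9.3872 m/s

9.39 m/s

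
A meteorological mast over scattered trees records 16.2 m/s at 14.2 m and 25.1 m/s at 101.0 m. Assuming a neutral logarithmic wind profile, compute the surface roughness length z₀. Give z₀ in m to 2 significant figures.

Log law: V(z) ∝ ln(z/z₀). With r = V₁/V₂ = 16.2/25.1 = 0.64542,
r · ln(z₂/z₀) = ln(z₁/z₀) ⇒ ln z₀ = (ln z₁ − r·ln z₂)/(1 − r)
ln z₀ = (2.65324 − 0.64542×4.61512) / 0.35458 = -0.9178
z₀ = exp(-0.9178) = 0.3994 m

z₀ ≈ 0.40 m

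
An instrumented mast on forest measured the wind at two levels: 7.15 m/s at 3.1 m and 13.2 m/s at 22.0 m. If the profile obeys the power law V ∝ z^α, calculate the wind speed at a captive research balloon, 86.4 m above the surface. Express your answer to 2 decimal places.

First find α: α = ln(V₂/V₁)/ln(z₂/z₁) = ln(13.2/7.15)/ln(22.0/3.1) = 0.61310/1.95964 = 0.3129
Extrapolate from 22.0 m to 86.4 m: V₃ = 13.2 × (86.4/22.0)^0.3129 = 13.2 × 1.5342 = 20.2509 m/s

20.25 m/s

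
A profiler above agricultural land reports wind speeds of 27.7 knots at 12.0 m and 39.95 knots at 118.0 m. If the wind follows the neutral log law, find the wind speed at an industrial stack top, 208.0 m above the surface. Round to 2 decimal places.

Log law: V ∝ ln(z/z₀). From the pair, with r = V₁/V₂ = 0.69337,
ln z₀ = (ln z₁ − r·ln z₂)/(1 − r) = (2.4849 − 0.69337×4.7707)/0.30663 = -2.6838 → z₀ = 0.06831 m
V₃ = V₁ · ln(z₃/z₀)/ln(z₁/z₀) = 27.7 × 8.0213/5.1687 = 42.9879 knots

42.99 knots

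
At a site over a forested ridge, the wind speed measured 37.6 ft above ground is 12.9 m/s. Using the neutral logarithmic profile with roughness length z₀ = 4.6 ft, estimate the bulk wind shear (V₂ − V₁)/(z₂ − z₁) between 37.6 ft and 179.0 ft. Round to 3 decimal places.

Log law: V₂ = V₁ · ln(z₂/z₀)/ln(z₁/z₀) = 12.9 × 3.6613/2.1009 = 22.4809 m/s
ΔV/Δz = (22.4809 − 12.9)/(179.0 − 37.6) = 9.5809/141.4000 = 0.06776 m/s/ft

0.068 m/s/ft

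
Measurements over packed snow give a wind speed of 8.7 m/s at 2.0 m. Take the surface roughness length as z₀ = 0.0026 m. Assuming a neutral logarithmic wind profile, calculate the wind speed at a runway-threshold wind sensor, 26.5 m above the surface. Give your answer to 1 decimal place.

12.1 m/s

Log law: V(z) ∝ ln(z/z₀), so V₂/V₁ = ln(z₂/z₀) / ln(z₁/z₀).
ln(26.5/0.0026) = 9.2294, ln(2.0/0.0026) = 6.6454
V₂ = 8.7 × 9.2294/6.6454 = 8.7 × 1.3888 = 12.0829 m/s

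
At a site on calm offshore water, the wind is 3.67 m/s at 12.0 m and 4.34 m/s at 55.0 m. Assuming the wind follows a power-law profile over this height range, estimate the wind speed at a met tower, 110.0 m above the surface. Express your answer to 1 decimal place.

First find α: α = ln(V₂/V₁)/ln(z₂/z₁) = ln(4.34/3.67)/ln(55.0/12.0) = 0.16768/1.52243 = 0.1101
Extrapolate from 55.0 m to 110.0 m: V₃ = 4.34 × (110.0/55.0)^0.1101 = 4.34 × 1.0793 = 4.6843 m/s

4.7 m/s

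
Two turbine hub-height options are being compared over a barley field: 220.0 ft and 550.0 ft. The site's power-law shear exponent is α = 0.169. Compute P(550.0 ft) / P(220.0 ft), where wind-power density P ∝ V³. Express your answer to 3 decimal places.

1.591

Speed ratio: V_B/V_A = (z_B/z_A)^α = (550.0/220.0)^0.169 = (2.5000)^0.169 = 1.16749
Power-density ratio: P_B/P_A = (V_B/V_A)³ = (1.16749)³ = 1.59131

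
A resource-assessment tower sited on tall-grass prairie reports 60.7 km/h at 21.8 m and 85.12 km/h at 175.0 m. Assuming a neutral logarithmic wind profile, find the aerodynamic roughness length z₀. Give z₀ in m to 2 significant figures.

Log law: V(z) ∝ ln(z/z₀). With r = V₁/V₂ = 60.7/85.12 = 0.71311,
r · ln(z₂/z₀) = ln(z₁/z₀) ⇒ ln z₀ = (ln z₁ − r·ln z₂)/(1 − r)
ln z₀ = (3.08191 − 0.71311×5.16479) / 0.28689 = -2.0954
z₀ = exp(-2.0954) = 0.1230 m

z₀ ≈ 0.12 m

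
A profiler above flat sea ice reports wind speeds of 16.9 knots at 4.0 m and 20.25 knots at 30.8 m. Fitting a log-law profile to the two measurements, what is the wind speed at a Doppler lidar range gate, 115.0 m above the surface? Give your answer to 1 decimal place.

Log law: V ∝ ln(z/z₀). From the pair, with r = V₁/V₂ = 0.83457,
ln z₀ = (ln z₁ − r·ln z₂)/(1 − r) = (1.3863 − 0.83457×3.4275)/0.16543 = -8.9112 → z₀ = 0.0001349 m
V₃ = V₁ · ln(z₃/z₀)/ln(z₁/z₀) = 16.9 × 13.6561/10.2975 = 22.4121 knots

22.4 knots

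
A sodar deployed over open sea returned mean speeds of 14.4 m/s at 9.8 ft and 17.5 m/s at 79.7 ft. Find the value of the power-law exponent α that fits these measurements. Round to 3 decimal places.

α ≈ 0.093

Power law: V₂/V₁ = (z₂/z₁)^α ⇒ α = ln(V₂/V₁) / ln(z₂/z₁)
α = ln(17.5/14.4) / ln(79.7/9.8) = ln(1.2153) / ln(8.1327)
  = 0.19497 / 2.09589 = 0.09303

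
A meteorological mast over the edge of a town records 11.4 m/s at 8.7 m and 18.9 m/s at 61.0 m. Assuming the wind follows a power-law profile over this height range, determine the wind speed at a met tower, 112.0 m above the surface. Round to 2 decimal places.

22.13 m/s

First find α: α = ln(V₂/V₁)/ln(z₂/z₁) = ln(18.9/11.4)/ln(61.0/8.7) = 0.50555/1.94755 = 0.2596
Extrapolate from 61.0 m to 112.0 m: V₃ = 18.9 × (112.0/61.0)^0.2596 = 18.9 × 1.1708 = 22.1290 m/s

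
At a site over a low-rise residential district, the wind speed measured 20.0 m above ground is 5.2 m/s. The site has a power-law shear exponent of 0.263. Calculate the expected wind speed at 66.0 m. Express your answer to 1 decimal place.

7.1 m/s

Power-law profile: V₂ = V₁ · (z₂/z₁)^α
V₂ = 5.2 × (66.0/20.0)^0.263 = 5.2 × (3.3000)^0.263
    = 5.2 × 1.3689 = 7.1182 m/s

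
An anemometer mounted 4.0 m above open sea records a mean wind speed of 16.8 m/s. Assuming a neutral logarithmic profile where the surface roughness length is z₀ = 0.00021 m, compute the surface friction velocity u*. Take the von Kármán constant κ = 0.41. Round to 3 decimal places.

u* ≈ 0.699 m/s

Log law: V(z) = (u*/κ) · ln(z/z₀) ⇒ u* = κ · V / ln(z/z₀)
u* = 0.41 × 16.8 / ln(4.0/0.00021) = 0.41 × 16.8 / 9.8547
   = 6.8880 / 9.8547 = 0.6990 m/s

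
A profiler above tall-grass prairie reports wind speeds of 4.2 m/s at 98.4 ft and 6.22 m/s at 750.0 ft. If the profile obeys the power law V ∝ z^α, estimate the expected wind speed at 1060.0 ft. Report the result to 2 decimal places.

First find α: α = ln(V₂/V₁)/ln(z₂/z₁) = ln(6.22/4.2)/ln(750.0/98.4) = 0.39269/2.03103 = 0.1933
Extrapolate from 750.0 ft to 1060.0 ft: V₃ = 6.22 × (1060.0/750.0)^0.1933 = 6.22 × 1.0692 = 6.6503 m/s

6.65 m/s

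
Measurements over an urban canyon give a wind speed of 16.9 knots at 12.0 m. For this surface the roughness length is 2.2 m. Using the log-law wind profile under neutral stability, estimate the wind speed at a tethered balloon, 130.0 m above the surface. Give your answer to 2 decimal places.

Log law: V(z) ∝ ln(z/z₀), so V₂/V₁ = ln(z₂/z₀) / ln(z₁/z₀).
ln(130.0/2.2) = 4.0791, ln(12.0/2.2) = 1.6964
V₂ = 16.9 × 4.0791/1.6964 = 16.9 × 2.4045 = 40.6357 knots

40.64 knots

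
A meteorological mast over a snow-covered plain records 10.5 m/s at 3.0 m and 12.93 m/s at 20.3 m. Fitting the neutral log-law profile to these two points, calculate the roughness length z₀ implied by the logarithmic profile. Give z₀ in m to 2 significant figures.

Log law: V(z) ∝ ln(z/z₀). With r = V₁/V₂ = 10.5/12.93 = 0.81206,
r · ln(z₂/z₀) = ln(z₁/z₀) ⇒ ln z₀ = (ln z₁ − r·ln z₂)/(1 − r)
ln z₀ = (1.09861 − 0.81206×3.01062) / 0.18794 = -7.1632
z₀ = exp(-7.1632) = 0.0007746 m

z₀ ≈ 0.00077 m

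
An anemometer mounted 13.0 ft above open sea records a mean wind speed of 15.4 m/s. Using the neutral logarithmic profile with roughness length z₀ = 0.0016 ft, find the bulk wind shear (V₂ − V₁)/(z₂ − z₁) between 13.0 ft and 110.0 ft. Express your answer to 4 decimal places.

Log law: V₂ = V₁ · ln(z₂/z₀)/ln(z₁/z₀) = 15.4 × 11.1382/9.0027 = 19.0530 m/s
ΔV/Δz = (19.0530 − 15.4)/(110.0 − 13.0) = 3.6530/97.0000 = 0.03766 m/s/ft

0.0377 m/s/ft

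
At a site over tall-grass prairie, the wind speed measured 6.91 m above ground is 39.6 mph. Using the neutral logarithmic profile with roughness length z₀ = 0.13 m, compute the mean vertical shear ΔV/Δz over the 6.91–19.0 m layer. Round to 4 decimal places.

0.8338 mph/m

Log law: V₂ = V₁ · ln(z₂/z₀)/ln(z₁/z₀) = 39.6 × 4.9847/3.9732 = 49.6811 mph
ΔV/Δz = (49.6811 − 39.6)/(19.0 − 6.91) = 10.0811/12.0900 = 0.83384 mph/m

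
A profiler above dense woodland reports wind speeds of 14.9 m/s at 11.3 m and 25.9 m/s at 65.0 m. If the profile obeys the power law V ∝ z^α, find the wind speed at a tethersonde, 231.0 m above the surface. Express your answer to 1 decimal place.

First find α: α = ln(V₂/V₁)/ln(z₂/z₁) = ln(25.9/14.9)/ln(65.0/11.3) = 0.55288/1.74958 = 0.3160
Extrapolate from 65.0 m to 231.0 m: V₃ = 25.9 × (231.0/65.0)^0.3160 = 25.9 × 1.4929 = 38.6656 m/s

38.7 m/s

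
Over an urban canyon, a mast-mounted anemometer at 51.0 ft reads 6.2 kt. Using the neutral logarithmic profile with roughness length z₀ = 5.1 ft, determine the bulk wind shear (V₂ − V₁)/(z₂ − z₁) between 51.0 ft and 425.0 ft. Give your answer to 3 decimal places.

Log law: V₂ = V₁ · ln(z₂/z₀)/ln(z₁/z₀) = 6.2 × 4.4228/2.3026 = 11.9091 kt
ΔV/Δz = (11.9091 − 6.2)/(425.0 − 51.0) = 5.7091/374.0000 = 0.01526 kt/ft

0.015 kt/ft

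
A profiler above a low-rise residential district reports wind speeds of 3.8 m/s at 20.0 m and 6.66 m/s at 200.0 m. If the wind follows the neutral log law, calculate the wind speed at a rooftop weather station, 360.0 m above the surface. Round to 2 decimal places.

7.39 m/s

Log law: V ∝ ln(z/z₀). From the pair, with r = V₁/V₂ = 0.57057,
ln z₀ = (ln z₁ − r·ln z₂)/(1 − r) = (2.9957 − 0.57057×5.2983)/0.42943 = -0.0636 → z₀ = 0.9383 m
V₃ = V₁ · ln(z₃/z₀)/ln(z₁/z₀) = 3.8 × 5.9498/3.0594 = 7.3901 m/s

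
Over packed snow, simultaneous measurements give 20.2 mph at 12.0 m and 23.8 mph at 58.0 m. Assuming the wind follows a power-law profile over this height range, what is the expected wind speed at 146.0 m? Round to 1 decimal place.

26.2 mph

First find α: α = ln(V₂/V₁)/ln(z₂/z₁) = ln(23.8/20.2)/ln(58.0/12.0) = 0.16400/1.57554 = 0.1041
Extrapolate from 58.0 m to 146.0 m: V₃ = 23.8 × (146.0/58.0)^0.1041 = 23.8 × 1.1009 = 26.2006 mph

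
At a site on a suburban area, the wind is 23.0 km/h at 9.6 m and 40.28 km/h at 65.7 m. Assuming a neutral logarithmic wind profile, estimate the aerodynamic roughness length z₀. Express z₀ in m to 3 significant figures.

Log law: V(z) ∝ ln(z/z₀). With r = V₁/V₂ = 23.0/40.28 = 0.57100,
r · ln(z₂/z₀) = ln(z₁/z₀) ⇒ ln z₀ = (ln z₁ − r·ln z₂)/(1 − r)
ln z₀ = (2.26176 − 0.57100×4.18510) / 0.42900 = -0.2982
z₀ = exp(-0.2982) = 0.7421 m

z₀ ≈ 0.742 m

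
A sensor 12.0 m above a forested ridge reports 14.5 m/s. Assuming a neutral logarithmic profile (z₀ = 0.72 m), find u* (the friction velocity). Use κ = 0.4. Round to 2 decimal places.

u* ≈ 2.06 m/s

Log law: V(z) = (u*/κ) · ln(z/z₀) ⇒ u* = κ · V / ln(z/z₀)
u* = 0.4 × 14.5 / ln(12.0/0.72) = 0.4 × 14.5 / 2.8134
   = 5.8000 / 2.8134 = 2.0616 m/s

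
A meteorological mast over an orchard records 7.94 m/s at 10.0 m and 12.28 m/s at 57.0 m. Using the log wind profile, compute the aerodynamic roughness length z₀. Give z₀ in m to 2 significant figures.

z₀ ≈ 0.41 m

Log law: V(z) ∝ ln(z/z₀). With r = V₁/V₂ = 7.94/12.28 = 0.64658,
r · ln(z₂/z₀) = ln(z₁/z₀) ⇒ ln z₀ = (ln z₁ − r·ln z₂)/(1 − r)
ln z₀ = (2.30259 − 0.64658×4.04305) / 0.35342 = -0.8816
z₀ = exp(-0.8816) = 0.4141 m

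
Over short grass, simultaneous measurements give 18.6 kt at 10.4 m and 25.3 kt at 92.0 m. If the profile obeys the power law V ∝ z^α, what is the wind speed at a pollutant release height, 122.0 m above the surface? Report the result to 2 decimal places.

First find α: α = ln(V₂/V₁)/ln(z₂/z₁) = ln(25.3/18.6)/ln(92.0/10.4) = 0.30764/2.17998 = 0.1411
Extrapolate from 92.0 m to 122.0 m: V₃ = 25.3 × (122.0/92.0)^0.1411 = 25.3 × 1.0406 = 26.3280 kt

26.33 kt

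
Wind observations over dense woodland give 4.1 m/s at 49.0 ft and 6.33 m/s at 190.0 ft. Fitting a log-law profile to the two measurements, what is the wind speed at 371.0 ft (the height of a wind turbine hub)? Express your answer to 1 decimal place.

7.4 m/s

Log law: V ∝ ln(z/z₀). From the pair, with r = V₁/V₂ = 0.64771,
ln z₀ = (ln z₁ − r·ln z₂)/(1 − r) = (3.8918 − 0.64771×5.2470)/0.35229 = 1.4002 → z₀ = 4.056 ft
V₃ = V₁ · ln(z₃/z₀)/ln(z₁/z₀) = 4.1 × 4.5160/2.4916 = 7.4311 m/s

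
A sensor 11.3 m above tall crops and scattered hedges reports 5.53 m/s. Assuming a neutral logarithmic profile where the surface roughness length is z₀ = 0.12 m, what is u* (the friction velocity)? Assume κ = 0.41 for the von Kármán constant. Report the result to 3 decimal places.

Log law: V(z) = (u*/κ) · ln(z/z₀) ⇒ u* = κ · V / ln(z/z₀)
u* = 0.41 × 5.53 / ln(11.3/0.12) = 0.41 × 5.53 / 4.5451
   = 2.2673 / 4.5451 = 0.4988 m/s

u* ≈ 0.499 m/s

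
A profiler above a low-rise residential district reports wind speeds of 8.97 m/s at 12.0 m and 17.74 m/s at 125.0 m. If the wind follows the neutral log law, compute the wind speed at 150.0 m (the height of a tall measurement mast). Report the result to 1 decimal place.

18.4 m/s

Log law: V ∝ ln(z/z₀). From the pair, with r = V₁/V₂ = 0.50564,
ln z₀ = (ln z₁ − r·ln z₂)/(1 − r) = (2.4849 − 0.50564×4.8283)/0.49436 = 0.0881 → z₀ = 1.092 m
V₃ = V₁ · ln(z₃/z₀)/ln(z₁/z₀) = 8.97 × 4.9226/2.3968 = 18.4223 m/s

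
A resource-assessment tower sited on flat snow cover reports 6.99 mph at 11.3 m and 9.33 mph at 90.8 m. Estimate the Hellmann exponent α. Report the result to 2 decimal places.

α ≈ 0.14

Power law: V₂/V₁ = (z₂/z₁)^α ⇒ α = ln(V₂/V₁) / ln(z₂/z₁)
α = ln(9.33/6.99) / ln(90.8/11.3) = ln(1.3348) / ln(8.0354)
  = 0.28875 / 2.08386 = 0.13857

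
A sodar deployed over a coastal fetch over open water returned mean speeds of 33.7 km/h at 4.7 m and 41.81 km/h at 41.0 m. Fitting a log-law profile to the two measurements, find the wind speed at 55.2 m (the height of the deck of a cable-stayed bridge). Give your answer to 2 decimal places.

42.92 km/h

Log law: V ∝ ln(z/z₀). From the pair, with r = V₁/V₂ = 0.80603,
ln z₀ = (ln z₁ − r·ln z₂)/(1 − r) = (1.5476 − 0.80603×3.7136)/0.19397 = -7.4530 → z₀ = 0.0005797 m
V₃ = V₁ · ln(z₃/z₀)/ln(z₁/z₀) = 33.7 × 11.4640/9.0006 = 42.9235 km/h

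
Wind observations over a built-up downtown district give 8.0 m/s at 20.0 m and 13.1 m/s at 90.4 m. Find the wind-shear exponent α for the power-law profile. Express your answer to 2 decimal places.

α ≈ 0.33

Power law: V₂/V₁ = (z₂/z₁)^α ⇒ α = ln(V₂/V₁) / ln(z₂/z₁)
α = ln(13.1/8.0) / ln(90.4/20.0) = ln(1.6375) / ln(4.5200)
  = 0.49317 / 1.50851 = 0.32693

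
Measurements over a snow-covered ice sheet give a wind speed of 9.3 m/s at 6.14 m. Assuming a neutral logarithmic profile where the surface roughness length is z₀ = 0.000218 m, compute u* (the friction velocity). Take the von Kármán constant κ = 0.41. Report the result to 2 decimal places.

u* ≈ 0.37 m/s

Log law: V(z) = (u*/κ) · ln(z/z₀) ⇒ u* = κ · V / ln(z/z₀)
u* = 0.41 × 9.3 / ln(6.14/0.000218) = 0.41 × 9.3 / 10.2458
   = 3.8130 / 10.2458 = 0.3722 m/s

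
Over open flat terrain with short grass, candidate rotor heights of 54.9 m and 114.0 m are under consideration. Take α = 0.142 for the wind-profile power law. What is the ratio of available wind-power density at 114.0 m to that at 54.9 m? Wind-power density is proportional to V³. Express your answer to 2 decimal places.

Speed ratio: V_B/V_A = (z_B/z_A)^α = (114.0/54.9)^0.142 = (2.0765)^0.142 = 1.10933
Power-density ratio: P_B/P_A = (V_B/V_A)³ = (1.10933)³ = 1.36516

1.37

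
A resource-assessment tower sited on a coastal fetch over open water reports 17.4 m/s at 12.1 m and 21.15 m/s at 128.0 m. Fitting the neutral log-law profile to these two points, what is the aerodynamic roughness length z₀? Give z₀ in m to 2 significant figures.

z₀ ≈ 0.00021 m

Log law: V(z) ∝ ln(z/z₀). With r = V₁/V₂ = 17.4/21.15 = 0.82270,
r · ln(z₂/z₀) = ln(z₁/z₀) ⇒ ln z₀ = (ln z₁ − r·ln z₂)/(1 − r)
ln z₀ = (2.49321 − 0.82270×4.85203) / 0.17730 = -8.4517
z₀ = exp(-8.4517) = 0.0002135 m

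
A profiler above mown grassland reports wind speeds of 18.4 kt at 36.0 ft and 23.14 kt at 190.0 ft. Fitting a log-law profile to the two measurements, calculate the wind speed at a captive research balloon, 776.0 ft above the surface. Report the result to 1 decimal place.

27.1 kt

Log law: V ∝ ln(z/z₀). From the pair, with r = V₁/V₂ = 0.79516,
ln z₀ = (ln z₁ − r·ln z₂)/(1 − r) = (3.5835 − 0.79516×5.2470)/0.20484 = -2.8740 → z₀ = 0.05647 ft
V₃ = V₁ · ln(z₃/z₀)/ln(z₁/z₀) = 18.4 × 9.5281/6.4575 = 27.1495 kt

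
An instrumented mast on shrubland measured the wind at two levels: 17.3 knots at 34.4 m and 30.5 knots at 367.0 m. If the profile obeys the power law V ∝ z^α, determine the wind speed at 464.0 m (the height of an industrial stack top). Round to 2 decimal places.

First find α: α = ln(V₂/V₁)/ln(z₂/z₁) = ln(30.5/17.3)/ln(367.0/34.4) = 0.56702/2.36731 = 0.2395
Extrapolate from 367.0 m to 464.0 m: V₃ = 30.5 × (464.0/367.0)^0.2395 = 30.5 × 1.0578 = 32.2623 knots

32.26 knots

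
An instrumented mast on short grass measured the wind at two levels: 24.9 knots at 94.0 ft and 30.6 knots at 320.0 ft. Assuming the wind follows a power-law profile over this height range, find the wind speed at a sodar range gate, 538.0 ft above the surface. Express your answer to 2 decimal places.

First find α: α = ln(V₂/V₁)/ln(z₂/z₁) = ln(30.6/24.9)/ln(320.0/94.0) = 0.20613/1.22503 = 0.1683
Extrapolate from 320.0 ft to 538.0 ft: V₃ = 30.6 × (538.0/320.0)^0.1683 = 30.6 × 1.0914 = 33.3955 knots

33.40 knots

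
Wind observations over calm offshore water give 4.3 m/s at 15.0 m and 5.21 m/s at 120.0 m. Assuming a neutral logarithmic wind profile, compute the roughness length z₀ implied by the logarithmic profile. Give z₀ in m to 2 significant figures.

z₀ ≈ 0.00081 m

Log law: V(z) ∝ ln(z/z₀). With r = V₁/V₂ = 4.3/5.21 = 0.82534,
r · ln(z₂/z₀) = ln(z₁/z₀) ⇒ ln z₀ = (ln z₁ − r·ln z₂)/(1 − r)
ln z₀ = (2.70805 − 0.82534×4.78749) / 0.17466 = -7.1179
z₀ = exp(-7.1179) = 0.0008105 m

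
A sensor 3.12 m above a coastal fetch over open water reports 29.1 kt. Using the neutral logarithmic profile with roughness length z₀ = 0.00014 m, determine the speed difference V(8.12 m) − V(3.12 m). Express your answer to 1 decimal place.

Log law: V₂ = V₁ · ln(z₂/z₀)/ln(z₁/z₀) = 29.1 × 10.9682/10.0117 = 31.8802 kt
ΔV = 31.8802 − 29.1 = 2.7802 kt

2.8 kt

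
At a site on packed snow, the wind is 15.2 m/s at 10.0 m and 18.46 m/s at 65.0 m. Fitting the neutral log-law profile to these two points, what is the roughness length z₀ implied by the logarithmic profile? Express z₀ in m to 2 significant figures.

Log law: V(z) ∝ ln(z/z₀). With r = V₁/V₂ = 15.2/18.46 = 0.82340,
r · ln(z₂/z₀) = ln(z₁/z₀) ⇒ ln z₀ = (ln z₁ − r·ln z₂)/(1 − r)
ln z₀ = (2.30259 − 0.82340×4.17439) / 0.17660 = -6.4248
z₀ = exp(-6.4248) = 0.001621 m

z₀ ≈ 0.0016 m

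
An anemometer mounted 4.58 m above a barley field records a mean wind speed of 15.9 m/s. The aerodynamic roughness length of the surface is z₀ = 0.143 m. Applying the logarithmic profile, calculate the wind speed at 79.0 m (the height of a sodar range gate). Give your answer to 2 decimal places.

28.96 m/s

Log law: V(z) ∝ ln(z/z₀), so V₂/V₁ = ln(z₂/z₀) / ln(z₁/z₀).
ln(79.0/0.143) = 6.3144, ln(4.58/0.143) = 3.4666
V₂ = 15.9 × 6.3144/3.4666 = 15.9 × 1.8215 = 28.9615 m/s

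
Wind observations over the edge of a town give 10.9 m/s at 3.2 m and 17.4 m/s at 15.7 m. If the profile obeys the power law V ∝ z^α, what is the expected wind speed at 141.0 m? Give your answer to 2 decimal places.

33.18 m/s

First find α: α = ln(V₂/V₁)/ln(z₂/z₁) = ln(17.4/10.9)/ln(15.7/3.2) = 0.46771/1.59051 = 0.2941
Extrapolate from 15.7 m to 141.0 m: V₃ = 17.4 × (141.0/15.7)^0.2941 = 17.4 × 1.9069 = 33.1806 m/s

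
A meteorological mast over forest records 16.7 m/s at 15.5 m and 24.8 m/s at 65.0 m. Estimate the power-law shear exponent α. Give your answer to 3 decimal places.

Power law: V₂/V₁ = (z₂/z₁)^α ⇒ α = ln(V₂/V₁) / ln(z₂/z₁)
α = ln(24.8/16.7) / ln(65.0/15.5) = ln(1.4850) / ln(4.1935)
  = 0.39543 / 1.43355 = 0.27584

α ≈ 0.276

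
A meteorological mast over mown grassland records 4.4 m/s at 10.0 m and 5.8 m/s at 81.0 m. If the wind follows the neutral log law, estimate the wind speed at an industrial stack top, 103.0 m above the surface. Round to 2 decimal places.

5.96 m/s

Log law: V ∝ ln(z/z₀). From the pair, with r = V₁/V₂ = 0.75862,
ln z₀ = (ln z₁ − r·ln z₂)/(1 − r) = (2.3026 − 0.75862×4.3944)/0.24138 = -4.2718 → z₀ = 0.01396 m
V₃ = V₁ · ln(z₃/z₀)/ln(z₁/z₀) = 4.4 × 8.9066/6.5744 = 5.9608 m/s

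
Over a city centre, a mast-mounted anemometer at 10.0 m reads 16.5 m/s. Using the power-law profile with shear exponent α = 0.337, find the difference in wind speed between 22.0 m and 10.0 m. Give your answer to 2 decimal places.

5.02 m/s

Power law: V₂ = V₁ · (z₂/z₁)^α = 16.5 × (2.2000)^0.337 = 21.5219 m/s
ΔV = 21.5219 − 16.5 = 5.0219 m/s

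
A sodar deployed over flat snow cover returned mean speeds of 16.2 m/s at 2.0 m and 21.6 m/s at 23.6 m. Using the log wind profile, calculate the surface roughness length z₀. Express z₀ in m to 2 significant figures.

Log law: V(z) ∝ ln(z/z₀). With r = V₁/V₂ = 16.2/21.6 = 0.75000,
r · ln(z₂/z₀) = ln(z₁/z₀) ⇒ ln z₀ = (ln z₁ − r·ln z₂)/(1 − r)
ln z₀ = (0.69315 − 0.75000×3.16125) / 0.25000 = -6.7112
z₀ = exp(-6.7112) = 0.001217 m

z₀ ≈ 0.0012 m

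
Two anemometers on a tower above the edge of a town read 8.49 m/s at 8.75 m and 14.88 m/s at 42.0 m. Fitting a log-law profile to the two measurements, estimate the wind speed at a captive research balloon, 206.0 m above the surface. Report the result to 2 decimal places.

Log law: V ∝ ln(z/z₀). From the pair, with r = V₁/V₂ = 0.57056,
ln z₀ = (ln z₁ − r·ln z₂)/(1 − r) = (2.1691 − 0.57056×3.7377)/0.42944 = 0.0849 → z₀ = 1.089 m
V₃ = V₁ · ln(z₃/z₀)/ln(z₁/z₀) = 8.49 × 5.2429/2.0841 = 21.3580 m/s

21.36 m/s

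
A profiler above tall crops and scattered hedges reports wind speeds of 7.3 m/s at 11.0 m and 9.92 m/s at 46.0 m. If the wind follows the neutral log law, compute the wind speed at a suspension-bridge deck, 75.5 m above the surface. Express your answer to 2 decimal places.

10.83 m/s

Log law: V ∝ ln(z/z₀). From the pair, with r = V₁/V₂ = 0.73589,
ln z₀ = (ln z₁ − r·ln z₂)/(1 − r) = (2.3979 − 0.73589×3.8286)/0.26411 = -1.5885 → z₀ = 0.2042 m
V₃ = V₁ · ln(z₃/z₀)/ln(z₁/z₀) = 7.3 × 5.9127/3.9864 = 10.8273 m/s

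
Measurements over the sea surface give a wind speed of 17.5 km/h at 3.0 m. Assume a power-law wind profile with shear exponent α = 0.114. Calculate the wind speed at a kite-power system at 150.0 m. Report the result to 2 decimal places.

Power-law profile: V₂ = V₁ · (z₂/z₁)^α
V₂ = 17.5 × (150.0/3.0)^0.114 = 17.5 × (50.0000)^0.114
    = 17.5 × 1.5620 = 27.3351 km/h

27.34 km/h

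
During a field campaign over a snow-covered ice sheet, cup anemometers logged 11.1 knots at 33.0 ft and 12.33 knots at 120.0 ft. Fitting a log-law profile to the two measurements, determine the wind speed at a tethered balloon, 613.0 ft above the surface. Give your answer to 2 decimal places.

Log law: V ∝ ln(z/z₀). From the pair, with r = V₁/V₂ = 0.90024,
ln z₀ = (ln z₁ − r·ln z₂)/(1 − r) = (3.4965 − 0.90024×4.7875)/0.09976 = -8.1538 → z₀ = 0.0002876 ft
V₃ = V₁ · ln(z₃/z₀)/ln(z₁/z₀) = 11.1 × 14.5722/11.6503 = 13.8838 knots

13.88 knots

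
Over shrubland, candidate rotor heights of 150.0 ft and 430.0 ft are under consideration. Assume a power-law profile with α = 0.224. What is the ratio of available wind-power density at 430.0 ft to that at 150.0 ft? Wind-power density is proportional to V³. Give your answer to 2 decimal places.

2.03

Speed ratio: V_B/V_A = (z_B/z_A)^α = (430.0/150.0)^0.224 = (2.8667)^0.224 = 1.26605
Power-density ratio: P_B/P_A = (V_B/V_A)³ = (1.26605)³ = 2.02935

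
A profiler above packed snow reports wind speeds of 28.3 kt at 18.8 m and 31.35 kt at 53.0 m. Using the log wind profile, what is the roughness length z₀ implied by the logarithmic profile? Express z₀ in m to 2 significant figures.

Log law: V(z) ∝ ln(z/z₀). With r = V₁/V₂ = 28.3/31.35 = 0.90271,
r · ln(z₂/z₀) = ln(z₁/z₀) ⇒ ln z₀ = (ln z₁ − r·ln z₂)/(1 − r)
ln z₀ = (2.93386 − 0.90271×3.97029) / 0.09729 = -6.6829
z₀ = exp(-6.6829) = 0.001252 m

z₀ ≈ 0.0013 m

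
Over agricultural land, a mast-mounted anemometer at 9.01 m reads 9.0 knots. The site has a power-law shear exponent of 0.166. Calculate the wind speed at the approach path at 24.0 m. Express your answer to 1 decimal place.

Power-law profile: V₂ = V₁ · (z₂/z₁)^α
V₂ = 9.0 × (24.0/9.01)^0.166 = 9.0 × (2.6637)^0.166
    = 9.0 × 1.1766 = 10.5894 knots

10.6 knots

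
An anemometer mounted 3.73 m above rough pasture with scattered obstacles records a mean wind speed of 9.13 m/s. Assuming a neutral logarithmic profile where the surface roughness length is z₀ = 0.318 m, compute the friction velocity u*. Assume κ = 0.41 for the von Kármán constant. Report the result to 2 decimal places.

Log law: V(z) = (u*/κ) · ln(z/z₀) ⇒ u* = κ · V / ln(z/z₀)
u* = 0.41 × 9.13 / ln(3.73/0.318) = 0.41 × 9.13 / 2.4621
   = 3.7433 / 2.4621 = 1.5204 m/s

u* ≈ 1.52 m/s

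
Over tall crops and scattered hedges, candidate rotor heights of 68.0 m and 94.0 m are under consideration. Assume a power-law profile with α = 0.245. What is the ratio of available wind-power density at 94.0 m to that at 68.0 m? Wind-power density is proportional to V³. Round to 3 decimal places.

Speed ratio: V_B/V_A = (z_B/z_A)^α = (94.0/68.0)^0.245 = (1.3824)^0.245 = 1.08256
Power-density ratio: P_B/P_A = (V_B/V_A)³ = (1.08256)³ = 1.26869

1.269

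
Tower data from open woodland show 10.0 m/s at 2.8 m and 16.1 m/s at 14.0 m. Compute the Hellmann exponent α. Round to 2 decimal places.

Power law: V₂/V₁ = (z₂/z₁)^α ⇒ α = ln(V₂/V₁) / ln(z₂/z₁)
α = ln(16.1/10.0) / ln(14.0/2.8) = ln(1.6100) / ln(5.0000)
  = 0.47623 / 1.60944 = 0.29590

α ≈ 0.30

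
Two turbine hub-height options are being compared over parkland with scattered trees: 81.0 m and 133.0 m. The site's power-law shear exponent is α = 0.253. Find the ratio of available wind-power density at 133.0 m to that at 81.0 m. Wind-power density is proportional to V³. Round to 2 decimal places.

Speed ratio: V_B/V_A = (z_B/z_A)^α = (133.0/81.0)^0.253 = (1.6420)^0.253 = 1.13367
Power-density ratio: P_B/P_A = (V_B/V_A)³ = (1.13367)³ = 1.45701

1.46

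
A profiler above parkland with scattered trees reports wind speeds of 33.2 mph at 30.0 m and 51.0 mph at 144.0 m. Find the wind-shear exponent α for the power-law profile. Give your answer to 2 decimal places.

α ≈ 0.27

Power law: V₂/V₁ = (z₂/z₁)^α ⇒ α = ln(V₂/V₁) / ln(z₂/z₁)
α = ln(51.0/33.2) / ln(144.0/30.0) = ln(1.5361) / ln(4.8000)
  = 0.42928 / 1.56862 = 0.27367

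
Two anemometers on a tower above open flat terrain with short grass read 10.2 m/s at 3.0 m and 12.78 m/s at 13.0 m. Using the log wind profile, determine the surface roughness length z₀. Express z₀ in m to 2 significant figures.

Log law: V(z) ∝ ln(z/z₀). With r = V₁/V₂ = 10.2/12.78 = 0.79812,
r · ln(z₂/z₀) = ln(z₁/z₀) ⇒ ln z₀ = (ln z₁ − r·ln z₂)/(1 − r)
ln z₀ = (1.09861 − 0.79812×2.56495) / 0.20188 = -4.6985
z₀ = exp(-4.6985) = 0.009109 m

z₀ ≈ 0.0091 m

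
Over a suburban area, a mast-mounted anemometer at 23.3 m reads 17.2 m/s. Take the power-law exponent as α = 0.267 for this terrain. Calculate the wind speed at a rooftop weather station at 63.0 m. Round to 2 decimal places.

Power-law profile: V₂ = V₁ · (z₂/z₁)^α
V₂ = 17.2 × (63.0/23.3)^0.267 = 17.2 × (2.7039)^0.267
    = 17.2 × 1.3042 = 22.4320 m/s

22.43 m/s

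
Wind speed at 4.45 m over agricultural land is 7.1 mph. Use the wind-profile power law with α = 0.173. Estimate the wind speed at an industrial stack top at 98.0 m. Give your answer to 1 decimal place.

Power-law profile: V₂ = V₁ · (z₂/z₁)^α
V₂ = 7.1 × (98.0/4.45)^0.173 = 7.1 × (22.0225)^0.173
    = 7.1 × 1.7073 = 12.1220 mph

12.1 mph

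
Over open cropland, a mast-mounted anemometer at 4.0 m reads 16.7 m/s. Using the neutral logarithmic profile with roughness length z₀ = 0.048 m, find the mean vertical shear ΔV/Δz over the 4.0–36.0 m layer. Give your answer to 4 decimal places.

Log law: V₂ = V₁ · ln(z₂/z₀)/ln(z₁/z₀) = 16.7 × 6.6201/4.4228 = 24.9964 m/s
ΔV/Δz = (24.9964 − 16.7)/(36.0 − 4.0) = 8.2964/32.0000 = 0.25926 m/s/m

0.2593 m/s/m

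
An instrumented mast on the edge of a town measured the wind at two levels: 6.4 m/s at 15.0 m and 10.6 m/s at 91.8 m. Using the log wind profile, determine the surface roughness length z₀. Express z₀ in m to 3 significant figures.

z₀ ≈ 0.949 m

Log law: V(z) ∝ ln(z/z₀). With r = V₁/V₂ = 6.4/10.6 = 0.60377,
r · ln(z₂/z₀) = ln(z₁/z₀) ⇒ ln z₀ = (ln z₁ − r·ln z₂)/(1 − r)
ln z₀ = (2.70805 − 0.60377×4.51961) / 0.39623 = -0.0524
z₀ = exp(-0.0524) = 0.9489 m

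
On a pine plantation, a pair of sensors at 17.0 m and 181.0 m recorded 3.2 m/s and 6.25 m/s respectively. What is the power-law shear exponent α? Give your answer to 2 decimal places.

Power law: V₂/V₁ = (z₂/z₁)^α ⇒ α = ln(V₂/V₁) / ln(z₂/z₁)
α = ln(6.25/3.2) / ln(181.0/17.0) = ln(1.9531) / ln(10.6471)
  = 0.66943 / 2.36528 = 0.28302

α ≈ 0.28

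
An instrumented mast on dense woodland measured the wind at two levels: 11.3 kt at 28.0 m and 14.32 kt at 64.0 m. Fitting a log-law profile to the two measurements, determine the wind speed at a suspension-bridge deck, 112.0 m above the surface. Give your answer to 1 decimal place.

Log law: V ∝ ln(z/z₀). From the pair, with r = V₁/V₂ = 0.78911,
ln z₀ = (ln z₁ − r·ln z₂)/(1 − r) = (3.3322 − 0.78911×4.1589)/0.21089 = 0.2390 → z₀ = 1.270 m
V₃ = V₁ · ln(z₃/z₀)/ln(z₁/z₀) = 11.3 × 4.4795/3.0932 = 16.3644 kt

16.4 kt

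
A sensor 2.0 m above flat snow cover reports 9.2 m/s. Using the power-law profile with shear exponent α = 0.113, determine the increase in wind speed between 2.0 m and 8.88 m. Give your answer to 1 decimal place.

1.7 m/s

Power law: V₂ = V₁ · (z₂/z₁)^α = 9.2 × (4.4400)^0.113 = 10.8878 m/s
ΔV = 10.8878 − 9.2 = 1.6878 m/s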